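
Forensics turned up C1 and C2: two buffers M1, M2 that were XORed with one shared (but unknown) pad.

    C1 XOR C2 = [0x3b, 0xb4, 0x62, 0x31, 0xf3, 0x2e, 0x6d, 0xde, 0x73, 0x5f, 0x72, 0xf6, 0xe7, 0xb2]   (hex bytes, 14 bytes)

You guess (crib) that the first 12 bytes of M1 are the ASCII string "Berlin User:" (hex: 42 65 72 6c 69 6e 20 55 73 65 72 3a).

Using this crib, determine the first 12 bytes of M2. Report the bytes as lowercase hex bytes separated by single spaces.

Since C1 ⊕ C2 = M1 ⊕ M2, XORing with the guessed M1 bytes yields the corresponding M2 bytes: M2 = (C1 ⊕ C2) ⊕ M1.
byte 0: 3b ⊕ 42 = 79
byte 1: b4 ⊕ 65 = d1
byte 2: 62 ⊕ 72 = 10
byte 3: 31 ⊕ 6c = 5d
byte 4: f3 ⊕ 69 = 9a
byte 5: 2e ⊕ 6e = 40
byte 6: 6d ⊕ 20 = 4d
byte 7: de ⊕ 55 = 8b
byte 8: 73 ⊕ 73 = 00
byte 9: 5f ⊕ 65 = 3a
byte 10: 72 ⊕ 72 = 00
byte 11: f6 ⊕ 3a = cc

79 d1 10 5d 9a 40 4d 8b 00 3a 00 cc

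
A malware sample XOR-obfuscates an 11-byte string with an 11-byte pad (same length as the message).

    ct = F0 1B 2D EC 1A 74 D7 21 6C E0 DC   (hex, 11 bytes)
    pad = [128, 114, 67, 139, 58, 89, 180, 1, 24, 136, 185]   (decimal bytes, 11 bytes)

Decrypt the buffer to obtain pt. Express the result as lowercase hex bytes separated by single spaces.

70 69 6e 67 20 2d 63 20 74 68 65

XOR is its own inverse, so applying the key byte-wise gives the result directly.
11110000 ^ 10000000 = 01110000
00011011 ^ 01110010 = 01101001
00101101 ^ 01000011 = 01101110
11101100 ^ 10001011 = 01100111
00011010 ^ 00111010 = 00100000
01110100 ^ 01011001 = 00101101
11010111 ^ 10110100 = 01100011
00100001 ^ 00000001 = 00100000
01101100 ^ 00011000 = 01110100
11100000 ^ 10001000 = 01101000
11011100 ^ 10111001 = 01100101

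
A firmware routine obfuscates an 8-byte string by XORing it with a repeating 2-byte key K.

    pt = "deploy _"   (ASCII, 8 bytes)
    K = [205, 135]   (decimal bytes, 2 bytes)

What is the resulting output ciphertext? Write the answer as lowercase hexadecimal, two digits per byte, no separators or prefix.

a9e2bdeba2feedd8

The 2-byte key repeats, so the effective keystream is cd 87 cd 87 cd 87 cd 87.
byte 0: 100 ^ 205 = 169
byte 1: 101 ^ 135 = 226
byte 2: 112 ^ 205 = 189
byte 3: 108 ^ 135 = 235
byte 4: 111 ^ 205 = 162
byte 5: 121 ^ 135 = 254
byte 6:  32 ^ 205 = 237
byte 7:  95 ^ 135 = 216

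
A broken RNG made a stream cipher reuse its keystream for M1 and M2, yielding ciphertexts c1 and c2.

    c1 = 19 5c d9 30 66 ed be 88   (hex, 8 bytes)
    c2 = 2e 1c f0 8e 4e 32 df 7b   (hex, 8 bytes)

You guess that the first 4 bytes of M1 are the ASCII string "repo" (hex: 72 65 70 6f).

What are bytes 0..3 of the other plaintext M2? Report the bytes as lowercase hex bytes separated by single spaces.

First, c1 ⊕ c2 = (M1 ⊕ K) ⊕ (M2 ⊕ K) = M1 ⊕ M2, so the key drops out. Then M2 = (M1 ⊕ M2) ⊕ M1 over the first 4 bytes.
byte 0: (19 ^ 2e) ^ 72 = 37 ^ 72 = 45
byte 1: (5c ^ 1c) ^ 65 = 40 ^ 65 = 25
byte 2: (d9 ^ f0) ^ 70 = 29 ^ 70 = 59
byte 3: (30 ^ 8e) ^ 6f = be ^ 6f = d1

45 25 59 d1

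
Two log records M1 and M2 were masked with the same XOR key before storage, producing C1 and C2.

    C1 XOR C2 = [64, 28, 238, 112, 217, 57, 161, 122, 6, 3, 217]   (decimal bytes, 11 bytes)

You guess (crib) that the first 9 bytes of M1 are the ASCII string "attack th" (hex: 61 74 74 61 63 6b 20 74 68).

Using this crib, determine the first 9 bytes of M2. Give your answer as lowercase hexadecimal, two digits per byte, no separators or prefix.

21689a11ba52810e6e

Since C1 ⊕ C2 = M1 ⊕ M2, XORing with the guessed M1 bytes yields the corresponding M2 bytes: M2 = (C1 ⊕ C2) ⊕ M1.
40 XOR 61 = 21
1c XOR 74 = 68
ee XOR 74 = 9a
70 XOR 61 = 11
d9 XOR 63 = ba
39 XOR 6b = 52
a1 XOR 20 = 81
7a XOR 74 = 0e
06 XOR 68 = 6e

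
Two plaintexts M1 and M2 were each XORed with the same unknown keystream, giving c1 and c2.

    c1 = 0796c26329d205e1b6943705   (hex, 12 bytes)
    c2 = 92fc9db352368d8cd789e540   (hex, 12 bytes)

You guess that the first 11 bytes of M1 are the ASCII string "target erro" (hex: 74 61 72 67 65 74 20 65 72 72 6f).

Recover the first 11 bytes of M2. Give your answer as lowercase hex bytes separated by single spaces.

e1 0b 2d b7 1e 90 a8 08 13 6f bd

First, c1 ⊕ c2 = (M1 ⊕ K) ⊕ (M2 ⊕ K) = M1 ⊕ M2, so the key drops out. Then M2 = (M1 ⊕ M2) ⊕ M1 over the first 11 bytes.
byte 0: (07 ^ 92) ^ 74 = 95 ^ 74 = e1
byte 1: (96 ^ fc) ^ 61 = 6a ^ 61 = 0b
byte 2: (c2 ^ 9d) ^ 72 = 5f ^ 72 = 2d
byte 3: (63 ^ b3) ^ 67 = d0 ^ 67 = b7
byte 4: (29 ^ 52) ^ 65 = 7b ^ 65 = 1e
byte 5: (d2 ^ 36) ^ 74 = e4 ^ 74 = 90
byte 6: (05 ^ 8d) ^ 20 = 88 ^ 20 = a8
byte 7: (e1 ^ 8c) ^ 65 = 6d ^ 65 = 08
byte 8: (b6 ^ d7) ^ 72 = 61 ^ 72 = 13
byte 9: (94 ^ 89) ^ 72 = 1d ^ 72 = 6f
byte 10: (37 ^ e5) ^ 6f = d2 ^ 6f = bd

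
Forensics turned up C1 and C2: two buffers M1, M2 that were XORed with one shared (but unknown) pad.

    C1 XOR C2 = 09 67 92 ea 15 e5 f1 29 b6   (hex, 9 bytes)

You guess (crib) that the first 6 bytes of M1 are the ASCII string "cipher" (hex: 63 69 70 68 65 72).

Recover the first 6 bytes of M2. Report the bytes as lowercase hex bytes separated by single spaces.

Since C1 ⊕ C2 = M1 ⊕ M2, XORing with the guessed M1 bytes yields the corresponding M2 bytes: M2 = (C1 ⊕ C2) ⊕ M1.
09 ⊕ 63 = 6a
67 ⊕ 69 = 0e
92 ⊕ 70 = e2
ea ⊕ 68 = 82
15 ⊕ 65 = 70
e5 ⊕ 72 = 97

6a 0e e2 82 70 97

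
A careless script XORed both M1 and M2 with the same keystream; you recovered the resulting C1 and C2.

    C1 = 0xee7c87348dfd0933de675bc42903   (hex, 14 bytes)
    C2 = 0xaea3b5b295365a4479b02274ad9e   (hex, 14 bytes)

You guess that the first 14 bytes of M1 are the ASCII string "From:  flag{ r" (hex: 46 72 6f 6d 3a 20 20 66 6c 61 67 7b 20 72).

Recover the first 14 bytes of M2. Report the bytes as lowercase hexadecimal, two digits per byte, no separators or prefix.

06ad5deb22eb7311cbb61ecba4ef

First, C1 ⊕ C2 = (M1 ⊕ K) ⊕ (M2 ⊕ K) = M1 ⊕ M2, so the key drops out. Then M2 = (M1 ⊕ M2) ⊕ M1 over the first 14 bytes.
byte 0: (ee ⊕ ae) ⊕ 46 = 40 ⊕ 46 = 06
byte 1: (7c ⊕ a3) ⊕ 72 = df ⊕ 72 = ad
byte 2: (87 ⊕ b5) ⊕ 6f = 32 ⊕ 6f = 5d
byte 3: (34 ⊕ b2) ⊕ 6d = 86 ⊕ 6d = eb
byte 4: (8d ⊕ 95) ⊕ 3a = 18 ⊕ 3a = 22
byte 5: (fd ⊕ 36) ⊕ 20 = cb ⊕ 20 = eb
byte 6: (09 ⊕ 5a) ⊕ 20 = 53 ⊕ 20 = 73
byte 7: (33 ⊕ 44) ⊕ 66 = 77 ⊕ 66 = 11
byte 8: (de ⊕ 79) ⊕ 6c = a7 ⊕ 6c = cb
byte 9: (67 ⊕ b0) ⊕ 61 = d7 ⊕ 61 = b6
byte 10: (5b ⊕ 22) ⊕ 67 = 79 ⊕ 67 = 1e
byte 11: (c4 ⊕ 74) ⊕ 7b = b0 ⊕ 7b = cb
byte 12: (29 ⊕ ad) ⊕ 20 = 84 ⊕ 20 = a4
byte 13: (03 ⊕ 9e) ⊕ 72 = 9d ⊕ 72 = ef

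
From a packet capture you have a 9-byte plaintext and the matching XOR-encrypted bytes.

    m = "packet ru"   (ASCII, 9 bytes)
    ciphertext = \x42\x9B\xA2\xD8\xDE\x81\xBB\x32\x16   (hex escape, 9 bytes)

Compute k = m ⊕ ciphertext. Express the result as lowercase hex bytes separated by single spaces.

32 fa c1 b3 bb f5 9b 40 63

Since ciphertext = m ⊕ k, XORing both sides with m gives k = m ⊕ ciphertext.
byte 0: 112 ^  66 =  50
byte 1:  97 ^ 155 = 250
byte 2:  99 ^ 162 = 193
byte 3: 107 ^ 216 = 179
byte 4: 101 ^ 222 = 187
byte 5: 116 ^ 129 = 245
byte 6:  32 ^ 187 = 155
byte 7: 114 ^  50 =  64
byte 8: 117 ^  22 =  99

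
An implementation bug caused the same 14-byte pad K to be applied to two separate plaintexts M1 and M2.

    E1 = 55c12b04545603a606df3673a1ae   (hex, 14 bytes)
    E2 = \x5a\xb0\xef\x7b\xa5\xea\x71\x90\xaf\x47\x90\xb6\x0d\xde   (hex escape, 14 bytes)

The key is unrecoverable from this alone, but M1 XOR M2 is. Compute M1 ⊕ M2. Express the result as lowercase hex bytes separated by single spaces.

E1 ⊕ E2 = (M1 ⊕ K) ⊕ (M2 ⊕ K) = M1 ⊕ M2 — the shared key cancels under XOR.
55 ⊕ 5a = 0f
c1 ⊕ b0 = 71
2b ⊕ ef = c4
04 ⊕ 7b = 7f
54 ⊕ a5 = f1
56 ⊕ ea = bc
03 ⊕ 71 = 72
a6 ⊕ 90 = 36
06 ⊕ af = a9
df ⊕ 47 = 98
36 ⊕ 90 = a6
73 ⊕ b6 = c5
a1 ⊕ 0d = ac
ae ⊕ de = 70

0f 71 c4 7f f1 bc 72 36 a9 98 a6 c5 ac 70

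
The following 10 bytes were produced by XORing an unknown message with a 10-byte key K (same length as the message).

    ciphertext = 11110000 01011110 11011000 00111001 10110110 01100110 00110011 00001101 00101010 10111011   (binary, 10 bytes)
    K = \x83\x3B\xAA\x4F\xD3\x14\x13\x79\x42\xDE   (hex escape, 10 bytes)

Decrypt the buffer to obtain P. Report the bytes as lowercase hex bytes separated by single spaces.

73 65 72 76 65 72 20 74 68 65

XOR is its own inverse, so applying the key byte-wise gives the result directly.
byte 0: f0 XOR 83 = 73
byte 1: 5e XOR 3b = 65
byte 2: d8 XOR aa = 72
byte 3: 39 XOR 4f = 76
byte 4: b6 XOR d3 = 65
byte 5: 66 XOR 14 = 72
byte 6: 33 XOR 13 = 20
byte 7: 0d XOR 79 = 74
byte 8: 2a XOR 42 = 68
byte 9: bb XOR de = 65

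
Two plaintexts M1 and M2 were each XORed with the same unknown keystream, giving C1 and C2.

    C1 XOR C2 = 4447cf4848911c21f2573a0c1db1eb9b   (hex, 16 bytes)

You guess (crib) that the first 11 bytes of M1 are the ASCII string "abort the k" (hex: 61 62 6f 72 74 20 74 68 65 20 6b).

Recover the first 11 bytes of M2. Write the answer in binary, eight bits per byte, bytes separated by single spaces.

00100101 00100101 10100000 00111010 00111100 10110001 01101000 01001001 10010111 01110111 01010001

Since C1 ⊕ C2 = M1 ⊕ M2, XORing with the guessed M1 bytes yields the corresponding M2 bytes: M2 = (C1 ⊕ C2) ⊕ M1.
44 xor 61 = 25
47 xor 62 = 25
cf xor 6f = a0
48 xor 72 = 3a
48 xor 74 = 3c
91 xor 20 = b1
1c xor 74 = 68
21 xor 68 = 49
f2 xor 65 = 97
57 xor 20 = 77
3a xor 6b = 51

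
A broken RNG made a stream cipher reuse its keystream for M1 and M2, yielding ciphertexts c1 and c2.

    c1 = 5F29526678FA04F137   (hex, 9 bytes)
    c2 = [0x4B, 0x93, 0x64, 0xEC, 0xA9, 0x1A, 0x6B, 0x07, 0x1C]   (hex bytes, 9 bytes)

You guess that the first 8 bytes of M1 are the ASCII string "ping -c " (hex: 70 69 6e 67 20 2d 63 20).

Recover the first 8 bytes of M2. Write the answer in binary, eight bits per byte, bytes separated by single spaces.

First, c1 ⊕ c2 = (M1 ⊕ K) ⊕ (M2 ⊕ K) = M1 ⊕ M2, so the key drops out. Then M2 = (M1 ⊕ M2) ⊕ M1 over the first 8 bytes.
byte 0: (5f xor 4b) xor 70 = 14 xor 70 = 64
byte 1: (29 xor 93) xor 69 = ba xor 69 = d3
byte 2: (52 xor 64) xor 6e = 36 xor 6e = 58
byte 3: (66 xor ec) xor 67 = 8a xor 67 = ed
byte 4: (78 xor a9) xor 20 = d1 xor 20 = f1
byte 5: (fa xor 1a) xor 2d = e0 xor 2d = cd
byte 6: (04 xor 6b) xor 63 = 6f xor 63 = 0c
byte 7: (f1 xor 07) xor 20 = f6 xor 20 = d6

01100100 11010011 01011000 11101101 11110001 11001101 00001100 11010110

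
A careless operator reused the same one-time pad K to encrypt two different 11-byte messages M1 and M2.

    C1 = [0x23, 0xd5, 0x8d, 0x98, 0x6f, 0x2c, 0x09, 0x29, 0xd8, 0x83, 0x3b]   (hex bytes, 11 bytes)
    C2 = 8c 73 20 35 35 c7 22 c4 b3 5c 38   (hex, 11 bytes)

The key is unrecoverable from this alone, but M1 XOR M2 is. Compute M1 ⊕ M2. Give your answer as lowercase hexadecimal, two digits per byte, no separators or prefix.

C1 ⊕ C2 = (M1 ⊕ K) ⊕ (M2 ⊕ K) = M1 ⊕ M2 — the shared key cancels under XOR.
 35 ⊕ 140 = 175
213 ⊕ 115 = 166
141 ⊕  32 = 173
152 ⊕  53 = 173
111 ⊕  53 =  90
 44 ⊕ 199 = 235
  9 ⊕  34 =  43
 41 ⊕ 196 = 237
216 ⊕ 179 = 107
131 ⊕  92 = 223
 59 ⊕  56 =   3

afa6adad5aeb2bed6bdf03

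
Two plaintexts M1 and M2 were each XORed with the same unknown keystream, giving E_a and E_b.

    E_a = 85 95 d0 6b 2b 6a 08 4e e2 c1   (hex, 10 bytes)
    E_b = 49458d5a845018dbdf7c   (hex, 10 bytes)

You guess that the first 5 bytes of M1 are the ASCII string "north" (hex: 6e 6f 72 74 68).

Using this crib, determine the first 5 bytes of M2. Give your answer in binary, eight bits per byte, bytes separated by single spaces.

First, E_a ⊕ E_b = (M1 ⊕ K) ⊕ (M2 ⊕ K) = M1 ⊕ M2, so the key drops out. Then M2 = (M1 ⊕ M2) ⊕ M1 over the first 5 bytes.
byte 0: (85 xor 49) xor 6e = cc xor 6e = a2
byte 1: (95 xor 45) xor 6f = d0 xor 6f = bf
byte 2: (d0 xor 8d) xor 72 = 5d xor 72 = 2f
byte 3: (6b xor 5a) xor 74 = 31 xor 74 = 45
byte 4: (2b xor 84) xor 68 = af xor 68 = c7

10100010 10111111 00101111 01000101 11000111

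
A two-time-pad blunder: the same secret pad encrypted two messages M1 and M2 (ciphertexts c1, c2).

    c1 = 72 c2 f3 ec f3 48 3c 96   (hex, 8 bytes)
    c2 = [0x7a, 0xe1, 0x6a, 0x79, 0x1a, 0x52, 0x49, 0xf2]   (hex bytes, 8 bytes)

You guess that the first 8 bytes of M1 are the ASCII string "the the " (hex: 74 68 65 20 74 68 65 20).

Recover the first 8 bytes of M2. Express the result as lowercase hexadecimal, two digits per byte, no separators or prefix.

First, c1 ⊕ c2 = (M1 ⊕ K) ⊕ (M2 ⊕ K) = M1 ⊕ M2, so the key drops out. Then M2 = (M1 ⊕ M2) ⊕ M1 over the first 8 bytes.
byte 0: (72 XOR 7a) XOR 74 = 08 XOR 74 = 7c
byte 1: (c2 XOR e1) XOR 68 = 23 XOR 68 = 4b
byte 2: (f3 XOR 6a) XOR 65 = 99 XOR 65 = fc
byte 3: (ec XOR 79) XOR 20 = 95 XOR 20 = b5
byte 4: (f3 XOR 1a) XOR 74 = e9 XOR 74 = 9d
byte 5: (48 XOR 52) XOR 68 = 1a XOR 68 = 72
byte 6: (3c XOR 49) XOR 65 = 75 XOR 65 = 10
byte 7: (96 XOR f2) XOR 20 = 64 XOR 20 = 44

7c4bfcb59d721044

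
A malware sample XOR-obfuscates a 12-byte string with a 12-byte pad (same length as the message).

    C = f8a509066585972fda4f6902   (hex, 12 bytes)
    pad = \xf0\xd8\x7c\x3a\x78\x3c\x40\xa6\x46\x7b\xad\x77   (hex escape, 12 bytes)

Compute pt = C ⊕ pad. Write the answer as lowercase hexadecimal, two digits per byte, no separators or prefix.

087d753c1db9d7899c34c475

XOR is its own inverse, so applying the key byte-wise gives the result directly.
f8 xor f0 = 08
a5 xor d8 = 7d
09 xor 7c = 75
06 xor 3a = 3c
65 xor 78 = 1d
85 xor 3c = b9
97 xor 40 = d7
2f xor a6 = 89
da xor 46 = 9c
4f xor 7b = 34
69 xor ad = c4
02 xor 77 = 75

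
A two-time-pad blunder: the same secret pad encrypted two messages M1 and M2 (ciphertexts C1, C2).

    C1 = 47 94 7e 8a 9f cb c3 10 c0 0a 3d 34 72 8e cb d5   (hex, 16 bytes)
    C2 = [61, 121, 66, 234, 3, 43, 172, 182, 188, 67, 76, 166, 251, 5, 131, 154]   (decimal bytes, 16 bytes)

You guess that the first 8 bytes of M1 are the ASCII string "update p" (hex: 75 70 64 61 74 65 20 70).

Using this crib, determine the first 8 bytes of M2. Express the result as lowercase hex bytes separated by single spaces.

0f 9d 58 01 e8 85 4f d6

First, C1 ⊕ C2 = (M1 ⊕ K) ⊕ (M2 ⊕ K) = M1 ⊕ M2, so the key drops out. Then M2 = (M1 ⊕ M2) ⊕ M1 over the first 8 bytes.
byte 0: (47 ^ 3d) ^ 75 = 7a ^ 75 = 0f
byte 1: (94 ^ 79) ^ 70 = ed ^ 70 = 9d
byte 2: (7e ^ 42) ^ 64 = 3c ^ 64 = 58
byte 3: (8a ^ ea) ^ 61 = 60 ^ 61 = 01
byte 4: (9f ^ 03) ^ 74 = 9c ^ 74 = e8
byte 5: (cb ^ 2b) ^ 65 = e0 ^ 65 = 85
byte 6: (c3 ^ ac) ^ 20 = 6f ^ 20 = 4f
byte 7: (10 ^ b6) ^ 70 = a6 ^ 70 = d6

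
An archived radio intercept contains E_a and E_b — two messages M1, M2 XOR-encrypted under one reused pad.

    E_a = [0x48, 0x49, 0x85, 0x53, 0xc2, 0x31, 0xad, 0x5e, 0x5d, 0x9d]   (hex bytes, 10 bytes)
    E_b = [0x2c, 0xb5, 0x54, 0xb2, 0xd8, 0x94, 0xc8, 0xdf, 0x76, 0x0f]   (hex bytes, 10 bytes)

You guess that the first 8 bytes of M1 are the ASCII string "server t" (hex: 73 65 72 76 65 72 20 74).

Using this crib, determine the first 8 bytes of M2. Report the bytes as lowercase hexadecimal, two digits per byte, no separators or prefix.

1799a3977fd745f5

First, E_a ⊕ E_b = (M1 ⊕ K) ⊕ (M2 ⊕ K) = M1 ⊕ M2, so the key drops out. Then M2 = (M1 ⊕ M2) ⊕ M1 over the first 8 bytes.
byte 0: (48 ⊕ 2c) ⊕ 73 = 64 ⊕ 73 = 17
byte 1: (49 ⊕ b5) ⊕ 65 = fc ⊕ 65 = 99
byte 2: (85 ⊕ 54) ⊕ 72 = d1 ⊕ 72 = a3
byte 3: (53 ⊕ b2) ⊕ 76 = e1 ⊕ 76 = 97
byte 4: (c2 ⊕ d8) ⊕ 65 = 1a ⊕ 65 = 7f
byte 5: (31 ⊕ 94) ⊕ 72 = a5 ⊕ 72 = d7
byte 6: (ad ⊕ c8) ⊕ 20 = 65 ⊕ 20 = 45
byte 7: (5e ⊕ df) ⊕ 74 = 81 ⊕ 74 = f5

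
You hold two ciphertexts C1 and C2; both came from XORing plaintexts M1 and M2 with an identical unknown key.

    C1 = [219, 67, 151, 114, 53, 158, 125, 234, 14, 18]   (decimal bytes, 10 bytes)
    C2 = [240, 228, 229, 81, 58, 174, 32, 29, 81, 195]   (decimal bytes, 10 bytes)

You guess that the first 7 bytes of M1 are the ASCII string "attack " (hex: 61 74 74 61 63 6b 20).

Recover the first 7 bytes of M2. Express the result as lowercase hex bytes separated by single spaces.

First, C1 ⊕ C2 = (M1 ⊕ K) ⊕ (M2 ⊕ K) = M1 ⊕ M2, so the key drops out. Then M2 = (M1 ⊕ M2) ⊕ M1 over the first 7 bytes.
byte 0: (db XOR f0) XOR 61 = 2b XOR 61 = 4a
byte 1: (43 XOR e4) XOR 74 = a7 XOR 74 = d3
byte 2: (97 XOR e5) XOR 74 = 72 XOR 74 = 06
byte 3: (72 XOR 51) XOR 61 = 23 XOR 61 = 42
byte 4: (35 XOR 3a) XOR 63 = 0f XOR 63 = 6c
byte 5: (9e XOR ae) XOR 6b = 30 XOR 6b = 5b
byte 6: (7d XOR 20) XOR 20 = 5d XOR 20 = 7d

4a d3 06 42 6c 5b 7d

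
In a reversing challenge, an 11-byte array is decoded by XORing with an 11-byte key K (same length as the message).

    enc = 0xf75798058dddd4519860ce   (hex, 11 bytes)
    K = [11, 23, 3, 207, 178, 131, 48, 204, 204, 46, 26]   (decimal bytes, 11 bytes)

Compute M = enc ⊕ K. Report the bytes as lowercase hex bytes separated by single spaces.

fc 40 9b ca 3f 5e e4 9d 54 4e d4

247 XOR  11 = 252
 87 XOR  23 =  64
152 XOR   3 = 155
  5 XOR 207 = 202
141 XOR 178 =  63
221 XOR 131 =  94
212 XOR  48 = 228
 81 XOR 204 = 157
152 XOR 204 =  84
 96 XOR  46 =  78
206 XOR  26 = 212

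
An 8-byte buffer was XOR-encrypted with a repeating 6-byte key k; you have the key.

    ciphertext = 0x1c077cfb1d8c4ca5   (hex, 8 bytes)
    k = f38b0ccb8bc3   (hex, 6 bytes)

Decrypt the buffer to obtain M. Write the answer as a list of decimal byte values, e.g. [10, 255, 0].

[239, 140, 112, 48, 150, 79, 191, 46]

The 6-byte key repeats, so the effective keystream is f3 8b 0c cb 8b c3 f3 8b.
byte 0: 1c ^ f3 = ef
byte 1: 07 ^ 8b = 8c
byte 2: 7c ^ 0c = 70
byte 3: fb ^ cb = 30
byte 4: 1d ^ 8b = 96
byte 5: 8c ^ c3 = 4f
byte 6: 4c ^ f3 = bf
byte 7: a5 ^ 8b = 2e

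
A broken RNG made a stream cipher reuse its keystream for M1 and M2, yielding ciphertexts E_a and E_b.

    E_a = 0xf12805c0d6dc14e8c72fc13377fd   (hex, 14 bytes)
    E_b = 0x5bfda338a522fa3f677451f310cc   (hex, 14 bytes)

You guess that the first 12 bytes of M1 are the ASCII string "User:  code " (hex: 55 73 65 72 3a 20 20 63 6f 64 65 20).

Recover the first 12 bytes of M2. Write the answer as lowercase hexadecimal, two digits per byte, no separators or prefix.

First, E_a ⊕ E_b = (M1 ⊕ K) ⊕ (M2 ⊕ K) = M1 ⊕ M2, so the key drops out. Then M2 = (M1 ⊕ M2) ⊕ M1 over the first 12 bytes.
byte 0: (f1 XOR 5b) XOR 55 = aa XOR 55 = ff
byte 1: (28 XOR fd) XOR 73 = d5 XOR 73 = a6
byte 2: (05 XOR a3) XOR 65 = a6 XOR 65 = c3
byte 3: (c0 XOR 38) XOR 72 = f8 XOR 72 = 8a
byte 4: (d6 XOR a5) XOR 3a = 73 XOR 3a = 49
byte 5: (dc XOR 22) XOR 20 = fe XOR 20 = de
byte 6: (14 XOR fa) XOR 20 = ee XOR 20 = ce
byte 7: (e8 XOR 3f) XOR 63 = d7 XOR 63 = b4
byte 8: (c7 XOR 67) XOR 6f = a0 XOR 6f = cf
byte 9: (2f XOR 74) XOR 64 = 5b XOR 64 = 3f
byte 10: (c1 XOR 51) XOR 65 = 90 XOR 65 = f5
byte 11: (33 XOR f3) XOR 20 = c0 XOR 20 = e0

ffa6c38a49deceb4cf3ff5e0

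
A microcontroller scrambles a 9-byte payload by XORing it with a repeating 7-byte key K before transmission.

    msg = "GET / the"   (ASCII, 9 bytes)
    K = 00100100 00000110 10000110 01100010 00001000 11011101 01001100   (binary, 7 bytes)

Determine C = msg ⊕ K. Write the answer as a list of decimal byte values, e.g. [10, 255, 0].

The 7-byte key repeats, so the effective keystream is 24 06 86 62 08 dd 4c 24 06.
byte 0: 01000111 ⊕ 00100100 = 01100011
byte 1: 01000101 ⊕ 00000110 = 01000011
byte 2: 01010100 ⊕ 10000110 = 11010010
byte 3: 00100000 ⊕ 01100010 = 01000010
byte 4: 00101111 ⊕ 00001000 = 00100111
byte 5: 00100000 ⊕ 11011101 = 11111101
byte 6: 01110100 ⊕ 01001100 = 00111000
byte 7: 01101000 ⊕ 00100100 = 01001100
byte 8: 01100101 ⊕ 00000110 = 01100011

[99, 67, 210, 66, 39, 253, 56, 76, 99]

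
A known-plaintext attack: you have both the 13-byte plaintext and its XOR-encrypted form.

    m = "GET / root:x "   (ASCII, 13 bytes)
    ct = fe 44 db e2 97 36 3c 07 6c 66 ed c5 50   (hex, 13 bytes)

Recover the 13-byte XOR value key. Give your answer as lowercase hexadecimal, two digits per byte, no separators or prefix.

Since ct = m ⊕ key, XORing both sides with m gives key = m ⊕ ct.
 71 ⊕ 254 = 185
 69 ⊕  68 =   1
 84 ⊕ 219 = 143
 32 ⊕ 226 = 194
 47 ⊕ 151 = 184
 32 ⊕  54 =  22
114 ⊕  60 =  78
111 ⊕   7 = 104
111 ⊕ 108 =   3
116 ⊕ 102 =  18
 58 ⊕ 237 = 215
120 ⊕ 197 = 189
 32 ⊕  80 = 112

b9018fc2b8164e680312d7bd70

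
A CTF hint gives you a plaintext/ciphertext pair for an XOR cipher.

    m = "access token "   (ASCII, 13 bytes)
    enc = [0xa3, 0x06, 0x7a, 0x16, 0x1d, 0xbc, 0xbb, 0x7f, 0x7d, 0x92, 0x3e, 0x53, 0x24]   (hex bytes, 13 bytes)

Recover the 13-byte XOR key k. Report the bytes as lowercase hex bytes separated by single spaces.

c2 65 19 73 6e cf 9b 0b 12 f9 5b 3d 04

Since enc = m ⊕ k, XORing both sides with m gives k = m ⊕ enc.
61 ^ a3 = c2
63 ^ 06 = 65
63 ^ 7a = 19
65 ^ 16 = 73
73 ^ 1d = 6e
73 ^ bc = cf
20 ^ bb = 9b
74 ^ 7f = 0b
6f ^ 7d = 12
6b ^ 92 = f9
65 ^ 3e = 5b
6e ^ 53 = 3d
20 ^ 24 = 04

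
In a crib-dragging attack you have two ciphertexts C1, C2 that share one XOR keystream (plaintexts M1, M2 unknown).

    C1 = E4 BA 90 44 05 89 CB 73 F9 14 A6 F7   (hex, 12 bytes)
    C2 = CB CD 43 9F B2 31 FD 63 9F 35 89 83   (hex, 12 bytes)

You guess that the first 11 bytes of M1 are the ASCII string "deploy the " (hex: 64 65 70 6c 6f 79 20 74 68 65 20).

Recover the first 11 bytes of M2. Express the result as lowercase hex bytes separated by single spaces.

First, C1 ⊕ C2 = (M1 ⊕ K) ⊕ (M2 ⊕ K) = M1 ⊕ M2, so the key drops out. Then M2 = (M1 ⊕ M2) ⊕ M1 over the first 11 bytes.
byte 0: (e4 ⊕ cb) ⊕ 64 = 2f ⊕ 64 = 4b
byte 1: (ba ⊕ cd) ⊕ 65 = 77 ⊕ 65 = 12
byte 2: (90 ⊕ 43) ⊕ 70 = d3 ⊕ 70 = a3
byte 3: (44 ⊕ 9f) ⊕ 6c = db ⊕ 6c = b7
byte 4: (05 ⊕ b2) ⊕ 6f = b7 ⊕ 6f = d8
byte 5: (89 ⊕ 31) ⊕ 79 = b8 ⊕ 79 = c1
byte 6: (cb ⊕ fd) ⊕ 20 = 36 ⊕ 20 = 16
byte 7: (73 ⊕ 63) ⊕ 74 = 10 ⊕ 74 = 64
byte 8: (f9 ⊕ 9f) ⊕ 68 = 66 ⊕ 68 = 0e
byte 9: (14 ⊕ 35) ⊕ 65 = 21 ⊕ 65 = 44
byte 10: (a6 ⊕ 89) ⊕ 20 = 2f ⊕ 20 = 0f

4b 12 a3 b7 d8 c1 16 64 0e 44 0f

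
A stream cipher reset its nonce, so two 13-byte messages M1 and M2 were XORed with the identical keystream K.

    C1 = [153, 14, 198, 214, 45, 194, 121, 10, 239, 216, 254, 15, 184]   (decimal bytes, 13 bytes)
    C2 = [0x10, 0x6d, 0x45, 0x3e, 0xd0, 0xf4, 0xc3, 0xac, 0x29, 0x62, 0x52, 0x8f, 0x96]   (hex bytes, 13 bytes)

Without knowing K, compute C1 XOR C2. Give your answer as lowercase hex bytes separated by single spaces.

C1 ⊕ C2 = (M1 ⊕ K) ⊕ (M2 ⊕ K) = M1 ⊕ M2 — the shared key cancels under XOR.
10011001 XOR 00010000 = 10001001
00001110 XOR 01101101 = 01100011
11000110 XOR 01000101 = 10000011
11010110 XOR 00111110 = 11101000
00101101 XOR 11010000 = 11111101
11000010 XOR 11110100 = 00110110
01111001 XOR 11000011 = 10111010
00001010 XOR 10101100 = 10100110
11101111 XOR 00101001 = 11000110
11011000 XOR 01100010 = 10111010
11111110 XOR 01010010 = 10101100
00001111 XOR 10001111 = 10000000
10111000 XOR 10010110 = 00101110

89 63 83 e8 fd 36 ba a6 c6 ba ac 80 2e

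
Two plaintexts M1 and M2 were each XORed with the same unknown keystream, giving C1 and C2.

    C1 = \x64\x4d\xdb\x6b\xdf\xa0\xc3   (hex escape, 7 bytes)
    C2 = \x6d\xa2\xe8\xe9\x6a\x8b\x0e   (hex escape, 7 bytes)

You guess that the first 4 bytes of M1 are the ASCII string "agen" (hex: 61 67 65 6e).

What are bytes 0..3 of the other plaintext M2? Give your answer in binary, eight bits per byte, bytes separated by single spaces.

First, C1 ⊕ C2 = (M1 ⊕ K) ⊕ (M2 ⊕ K) = M1 ⊕ M2, so the key drops out. Then M2 = (M1 ⊕ M2) ⊕ M1 over the first 4 bytes.
byte 0: (64 ⊕ 6d) ⊕ 61 = 09 ⊕ 61 = 68
byte 1: (4d ⊕ a2) ⊕ 67 = ef ⊕ 67 = 88
byte 2: (db ⊕ e8) ⊕ 65 = 33 ⊕ 65 = 56
byte 3: (6b ⊕ e9) ⊕ 6e = 82 ⊕ 6e = ec

01101000 10001000 01010110 11101100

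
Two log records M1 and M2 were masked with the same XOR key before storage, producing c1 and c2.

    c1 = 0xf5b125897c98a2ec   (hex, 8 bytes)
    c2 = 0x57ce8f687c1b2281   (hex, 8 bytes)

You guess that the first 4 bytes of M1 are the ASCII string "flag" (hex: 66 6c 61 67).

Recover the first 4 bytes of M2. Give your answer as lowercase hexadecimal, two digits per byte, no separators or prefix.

c413cb86

First, c1 ⊕ c2 = (M1 ⊕ K) ⊕ (M2 ⊕ K) = M1 ⊕ M2, so the key drops out. Then M2 = (M1 ⊕ M2) ⊕ M1 over the first 4 bytes.
byte 0: (f5 ⊕ 57) ⊕ 66 = a2 ⊕ 66 = c4
byte 1: (b1 ⊕ ce) ⊕ 6c = 7f ⊕ 6c = 13
byte 2: (25 ⊕ 8f) ⊕ 61 = aa ⊕ 61 = cb
byte 3: (89 ⊕ 68) ⊕ 67 = e1 ⊕ 67 = 86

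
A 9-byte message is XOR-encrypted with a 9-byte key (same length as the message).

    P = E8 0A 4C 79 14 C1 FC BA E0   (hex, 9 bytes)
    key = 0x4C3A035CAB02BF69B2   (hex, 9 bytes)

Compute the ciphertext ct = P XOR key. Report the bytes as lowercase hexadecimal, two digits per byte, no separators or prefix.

byte 0: 232 ⊕  76 = 164
byte 1:  10 ⊕  58 =  48
byte 2:  76 ⊕   3 =  79
byte 3: 121 ⊕  92 =  37
byte 4:  20 ⊕ 171 = 191
byte 5: 193 ⊕   2 = 195
byte 6: 252 ⊕ 191 =  67
byte 7: 186 ⊕ 105 = 211
byte 8: 224 ⊕ 178 =  82

a4304f25bfc343d352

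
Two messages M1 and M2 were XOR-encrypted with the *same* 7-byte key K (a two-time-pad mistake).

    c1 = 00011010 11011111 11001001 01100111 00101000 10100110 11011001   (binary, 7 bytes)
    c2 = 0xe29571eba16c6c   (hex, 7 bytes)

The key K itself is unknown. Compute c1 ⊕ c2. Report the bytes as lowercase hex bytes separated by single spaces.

c1 ⊕ c2 = (M1 ⊕ K) ⊕ (M2 ⊕ K) = M1 ⊕ M2 — the shared key cancels under XOR.
1a ⊕ e2 = f8
df ⊕ 95 = 4a
c9 ⊕ 71 = b8
67 ⊕ eb = 8c
28 ⊕ a1 = 89
a6 ⊕ 6c = ca
d9 ⊕ 6c = b5

f8 4a b8 8c 89 ca b5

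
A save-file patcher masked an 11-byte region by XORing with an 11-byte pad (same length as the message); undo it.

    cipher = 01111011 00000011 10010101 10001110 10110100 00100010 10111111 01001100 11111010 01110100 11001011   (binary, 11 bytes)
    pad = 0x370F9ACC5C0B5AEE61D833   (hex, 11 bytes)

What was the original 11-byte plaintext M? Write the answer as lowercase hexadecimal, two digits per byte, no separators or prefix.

4c0c0f42e829e5a29bacf8

byte 0: 7b ^ 37 = 4c
byte 1: 03 ^ 0f = 0c
byte 2: 95 ^ 9a = 0f
byte 3: 8e ^ cc = 42
byte 4: b4 ^ 5c = e8
byte 5: 22 ^ 0b = 29
byte 6: bf ^ 5a = e5
byte 7: 4c ^ ee = a2
byte 8: fa ^ 61 = 9b
byte 9: 74 ^ d8 = ac
byte 10: cb ^ 33 = f8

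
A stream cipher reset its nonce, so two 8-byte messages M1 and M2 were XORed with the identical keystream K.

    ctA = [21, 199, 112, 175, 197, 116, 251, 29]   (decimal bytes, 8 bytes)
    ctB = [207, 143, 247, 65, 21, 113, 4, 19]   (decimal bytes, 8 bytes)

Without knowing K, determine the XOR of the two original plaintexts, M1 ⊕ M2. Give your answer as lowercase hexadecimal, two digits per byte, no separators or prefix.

da4887eed005ff0e

ctA ⊕ ctB = (M1 ⊕ K) ⊕ (M2 ⊕ K) = M1 ⊕ M2 — the shared key cancels under XOR.
15 xor cf = da
c7 xor 8f = 48
70 xor f7 = 87
af xor 41 = ee
c5 xor 15 = d0
74 xor 71 = 05
fb xor 04 = ff
1d xor 13 = 0e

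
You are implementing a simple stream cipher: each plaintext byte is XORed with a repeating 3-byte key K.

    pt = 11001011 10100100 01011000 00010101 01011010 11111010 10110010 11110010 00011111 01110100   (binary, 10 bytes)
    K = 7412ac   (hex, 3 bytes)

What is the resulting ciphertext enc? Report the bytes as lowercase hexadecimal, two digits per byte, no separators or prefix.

The 3-byte key repeats, so the effective keystream is 74 12 ac 74 12 ac 74 12 ac 74.
byte 0: 203 XOR 116 = 191
byte 1: 164 XOR  18 = 182
byte 2:  88 XOR 172 = 244
byte 3:  21 XOR 116 =  97
byte 4:  90 XOR  18 =  72
byte 5: 250 XOR 172 =  86
byte 6: 178 XOR 116 = 198
byte 7: 242 XOR  18 = 224
byte 8:  31 XOR 172 = 179
byte 9: 116 XOR 116 =   0

bfb6f4614856c6e0b300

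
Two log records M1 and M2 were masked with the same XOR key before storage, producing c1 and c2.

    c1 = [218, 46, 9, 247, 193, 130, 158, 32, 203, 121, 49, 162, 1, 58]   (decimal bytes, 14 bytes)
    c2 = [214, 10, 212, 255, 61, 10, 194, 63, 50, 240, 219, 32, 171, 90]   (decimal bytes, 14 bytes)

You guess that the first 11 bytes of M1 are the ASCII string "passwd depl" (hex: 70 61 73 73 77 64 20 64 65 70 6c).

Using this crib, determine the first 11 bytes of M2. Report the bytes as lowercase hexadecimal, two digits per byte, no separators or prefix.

7c45ae7b8bec7c7b9cf986

First, c1 ⊕ c2 = (M1 ⊕ K) ⊕ (M2 ⊕ K) = M1 ⊕ M2, so the key drops out. Then M2 = (M1 ⊕ M2) ⊕ M1 over the first 11 bytes.
byte 0: (da ^ d6) ^ 70 = 0c ^ 70 = 7c
byte 1: (2e ^ 0a) ^ 61 = 24 ^ 61 = 45
byte 2: (09 ^ d4) ^ 73 = dd ^ 73 = ae
byte 3: (f7 ^ ff) ^ 73 = 08 ^ 73 = 7b
byte 4: (c1 ^ 3d) ^ 77 = fc ^ 77 = 8b
byte 5: (82 ^ 0a) ^ 64 = 88 ^ 64 = ec
byte 6: (9e ^ c2) ^ 20 = 5c ^ 20 = 7c
byte 7: (20 ^ 3f) ^ 64 = 1f ^ 64 = 7b
byte 8: (cb ^ 32) ^ 65 = f9 ^ 65 = 9c
byte 9: (79 ^ f0) ^ 70 = 89 ^ 70 = f9
byte 10: (31 ^ db) ^ 6c = ea ^ 6c = 86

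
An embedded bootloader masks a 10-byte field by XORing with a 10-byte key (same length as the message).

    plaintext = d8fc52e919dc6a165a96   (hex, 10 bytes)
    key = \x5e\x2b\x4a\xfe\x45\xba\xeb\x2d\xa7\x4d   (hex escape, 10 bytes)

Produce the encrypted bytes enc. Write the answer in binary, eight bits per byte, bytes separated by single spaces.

10000110 11010111 00011000 00010111 01011100 01100110 10000001 00111011 11111101 11011011

XOR is its own inverse, so applying the key byte-wise gives the result directly.
byte 0: 11011000 ⊕ 01011110 = 10000110
byte 1: 11111100 ⊕ 00101011 = 11010111
byte 2: 01010010 ⊕ 01001010 = 00011000
byte 3: 11101001 ⊕ 11111110 = 00010111
byte 4: 00011001 ⊕ 01000101 = 01011100
byte 5: 11011100 ⊕ 10111010 = 01100110
byte 6: 01101010 ⊕ 11101011 = 10000001
byte 7: 00010110 ⊕ 00101101 = 00111011
byte 8: 01011010 ⊕ 10100111 = 11111101
byte 9: 10010110 ⊕ 01001101 = 11011011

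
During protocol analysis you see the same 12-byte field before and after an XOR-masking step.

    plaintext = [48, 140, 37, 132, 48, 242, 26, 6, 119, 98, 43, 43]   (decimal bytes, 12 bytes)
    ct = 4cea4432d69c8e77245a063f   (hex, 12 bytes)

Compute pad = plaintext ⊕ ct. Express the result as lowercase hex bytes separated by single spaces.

Since ct = plaintext ⊕ pad, XORing both sides with plaintext gives pad = plaintext ⊕ ct.
byte 0: 30 ⊕ 4c = 7c
byte 1: 8c ⊕ ea = 66
byte 2: 25 ⊕ 44 = 61
byte 3: 84 ⊕ 32 = b6
byte 4: 30 ⊕ d6 = e6
byte 5: f2 ⊕ 9c = 6e
byte 6: 1a ⊕ 8e = 94
byte 7: 06 ⊕ 77 = 71
byte 8: 77 ⊕ 24 = 53
byte 9: 62 ⊕ 5a = 38
byte 10: 2b ⊕ 06 = 2d
byte 11: 2b ⊕ 3f = 14

7c 66 61 b6 e6 6e 94 71 53 38 2d 14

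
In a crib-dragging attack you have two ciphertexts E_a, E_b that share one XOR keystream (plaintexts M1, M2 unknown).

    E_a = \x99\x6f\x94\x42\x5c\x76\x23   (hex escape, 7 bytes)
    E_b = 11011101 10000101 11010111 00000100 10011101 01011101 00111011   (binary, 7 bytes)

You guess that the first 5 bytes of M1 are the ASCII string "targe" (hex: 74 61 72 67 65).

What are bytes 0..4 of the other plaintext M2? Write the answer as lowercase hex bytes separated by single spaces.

First, E_a ⊕ E_b = (M1 ⊕ K) ⊕ (M2 ⊕ K) = M1 ⊕ M2, so the key drops out. Then M2 = (M1 ⊕ M2) ⊕ M1 over the first 5 bytes.
byte 0: (99 XOR dd) XOR 74 = 44 XOR 74 = 30
byte 1: (6f XOR 85) XOR 61 = ea XOR 61 = 8b
byte 2: (94 XOR d7) XOR 72 = 43 XOR 72 = 31
byte 3: (42 XOR 04) XOR 67 = 46 XOR 67 = 21
byte 4: (5c XOR 9d) XOR 65 = c1 XOR 65 = a4

30 8b 31 21 a4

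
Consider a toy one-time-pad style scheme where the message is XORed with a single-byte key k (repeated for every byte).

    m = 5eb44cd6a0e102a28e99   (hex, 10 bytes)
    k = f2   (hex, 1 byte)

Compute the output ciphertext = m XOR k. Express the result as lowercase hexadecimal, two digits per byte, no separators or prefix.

The 1-byte key repeats, so the effective keystream is f2 f2 f2 f2 f2 f2 f2 f2 f2 f2.
byte 0:  94 xor 242 = 172
byte 1: 180 xor 242 =  70
byte 2:  76 xor 242 = 190
byte 3: 214 xor 242 =  36
byte 4: 160 xor 242 =  82
byte 5: 225 xor 242 =  19
byte 6:   2 xor 242 = 240
byte 7: 162 xor 242 =  80
byte 8: 142 xor 242 = 124
byte 9: 153 xor 242 = 107

ac46be245213f0507c6b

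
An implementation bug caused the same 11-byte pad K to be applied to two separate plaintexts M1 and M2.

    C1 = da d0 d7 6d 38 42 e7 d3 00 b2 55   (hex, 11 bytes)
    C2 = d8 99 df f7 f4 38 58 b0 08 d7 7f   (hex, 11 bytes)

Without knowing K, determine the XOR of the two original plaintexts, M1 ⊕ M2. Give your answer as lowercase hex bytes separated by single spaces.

C1 ⊕ C2 = (M1 ⊕ K) ⊕ (M2 ⊕ K) = M1 ⊕ M2 — the shared key cancels under XOR.
11011010 XOR 11011000 = 00000010
11010000 XOR 10011001 = 01001001
11010111 XOR 11011111 = 00001000
01101101 XOR 11110111 = 10011010
00111000 XOR 11110100 = 11001100
01000010 XOR 00111000 = 01111010
11100111 XOR 01011000 = 10111111
11010011 XOR 10110000 = 01100011
00000000 XOR 00001000 = 00001000
10110010 XOR 11010111 = 01100101
01010101 XOR 01111111 = 00101010

02 49 08 9a cc 7a bf 63 08 65 2a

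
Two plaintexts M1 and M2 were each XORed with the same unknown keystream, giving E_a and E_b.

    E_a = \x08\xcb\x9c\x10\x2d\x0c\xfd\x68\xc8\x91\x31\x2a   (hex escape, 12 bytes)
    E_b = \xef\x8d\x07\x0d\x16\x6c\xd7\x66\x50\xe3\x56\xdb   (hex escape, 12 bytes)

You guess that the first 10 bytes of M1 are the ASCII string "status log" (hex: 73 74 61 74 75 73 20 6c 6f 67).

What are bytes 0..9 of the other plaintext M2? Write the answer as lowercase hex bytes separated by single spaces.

94 32 fa 69 4e 13 0a 62 f7 15

First, E_a ⊕ E_b = (M1 ⊕ K) ⊕ (M2 ⊕ K) = M1 ⊕ M2, so the key drops out. Then M2 = (M1 ⊕ M2) ⊕ M1 over the first 10 bytes.
byte 0: (08 xor ef) xor 73 = e7 xor 73 = 94
byte 1: (cb xor 8d) xor 74 = 46 xor 74 = 32
byte 2: (9c xor 07) xor 61 = 9b xor 61 = fa
byte 3: (10 xor 0d) xor 74 = 1d xor 74 = 69
byte 4: (2d xor 16) xor 75 = 3b xor 75 = 4e
byte 5: (0c xor 6c) xor 73 = 60 xor 73 = 13
byte 6: (fd xor d7) xor 20 = 2a xor 20 = 0a
byte 7: (68 xor 66) xor 6c = 0e xor 6c = 62
byte 8: (c8 xor 50) xor 6f = 98 xor 6f = f7
byte 9: (91 xor e3) xor 67 = 72 xor 67 = 15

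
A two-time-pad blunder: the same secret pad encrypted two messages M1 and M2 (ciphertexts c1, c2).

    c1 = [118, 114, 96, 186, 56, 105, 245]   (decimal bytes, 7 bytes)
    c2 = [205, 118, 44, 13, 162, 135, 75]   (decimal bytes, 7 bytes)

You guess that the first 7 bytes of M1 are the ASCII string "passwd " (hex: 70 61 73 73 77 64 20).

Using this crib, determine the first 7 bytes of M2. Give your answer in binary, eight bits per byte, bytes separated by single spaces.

11001011 01100101 00111111 11000100 11101101 10001010 10011110

First, c1 ⊕ c2 = (M1 ⊕ K) ⊕ (M2 ⊕ K) = M1 ⊕ M2, so the key drops out. Then M2 = (M1 ⊕ M2) ⊕ M1 over the first 7 bytes.
byte 0: (76 ^ cd) ^ 70 = bb ^ 70 = cb
byte 1: (72 ^ 76) ^ 61 = 04 ^ 61 = 65
byte 2: (60 ^ 2c) ^ 73 = 4c ^ 73 = 3f
byte 3: (ba ^ 0d) ^ 73 = b7 ^ 73 = c4
byte 4: (38 ^ a2) ^ 77 = 9a ^ 77 = ed
byte 5: (69 ^ 87) ^ 64 = ee ^ 64 = 8a
byte 6: (f5 ^ 4b) ^ 20 = be ^ 20 = 9e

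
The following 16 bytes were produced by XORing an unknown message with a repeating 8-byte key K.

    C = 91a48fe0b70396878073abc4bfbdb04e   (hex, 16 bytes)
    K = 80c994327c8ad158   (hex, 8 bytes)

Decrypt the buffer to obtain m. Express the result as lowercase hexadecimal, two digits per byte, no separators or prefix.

The 8-byte key repeats, so the effective keystream is 80 c9 94 32 7c 8a d1 58 80 c9 94 32 7c 8a d1 58.
byte 0: 145 ^ 128 =  17
byte 1: 164 ^ 201 = 109
byte 2: 143 ^ 148 =  27
byte 3: 224 ^  50 = 210
byte 4: 183 ^ 124 = 203
byte 5:   3 ^ 138 = 137
byte 6: 150 ^ 209 =  71
byte 7: 135 ^  88 = 223
byte 8: 128 ^ 128 =   0
byte 9: 115 ^ 201 = 186
byte 10: 171 ^ 148 =  63
byte 11: 196 ^  50 = 246
byte 12: 191 ^ 124 = 195
byte 13: 189 ^ 138 =  55
byte 14: 176 ^ 209 =  97
byte 15:  78 ^  88 =  22

116d1bd2cb8947df00ba3ff6c3376116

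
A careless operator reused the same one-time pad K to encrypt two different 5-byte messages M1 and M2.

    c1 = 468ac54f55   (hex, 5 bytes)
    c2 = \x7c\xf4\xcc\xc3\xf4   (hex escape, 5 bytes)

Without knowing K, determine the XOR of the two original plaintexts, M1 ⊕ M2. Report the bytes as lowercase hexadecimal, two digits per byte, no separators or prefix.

3a7e098ca1

c1 ⊕ c2 = (M1 ⊕ K) ⊕ (M2 ⊕ K) = M1 ⊕ M2 — the shared key cancels under XOR.
byte 0: 01000110 xor 01111100 = 00111010
byte 1: 10001010 xor 11110100 = 01111110
byte 2: 11000101 xor 11001100 = 00001001
byte 3: 01001111 xor 11000011 = 10001100
byte 4: 01010101 xor 11110100 = 10100001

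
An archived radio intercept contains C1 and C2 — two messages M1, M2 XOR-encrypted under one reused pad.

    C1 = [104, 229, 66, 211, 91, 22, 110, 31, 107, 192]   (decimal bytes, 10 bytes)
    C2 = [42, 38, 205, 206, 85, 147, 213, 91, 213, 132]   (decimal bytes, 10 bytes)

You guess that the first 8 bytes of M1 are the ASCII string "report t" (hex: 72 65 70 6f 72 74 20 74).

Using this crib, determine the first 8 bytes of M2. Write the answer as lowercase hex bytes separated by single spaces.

First, C1 ⊕ C2 = (M1 ⊕ K) ⊕ (M2 ⊕ K) = M1 ⊕ M2, so the key drops out. Then M2 = (M1 ⊕ M2) ⊕ M1 over the first 8 bytes.
byte 0: (68 XOR 2a) XOR 72 = 42 XOR 72 = 30
byte 1: (e5 XOR 26) XOR 65 = c3 XOR 65 = a6
byte 2: (42 XOR cd) XOR 70 = 8f XOR 70 = ff
byte 3: (d3 XOR ce) XOR 6f = 1d XOR 6f = 72
byte 4: (5b XOR 55) XOR 72 = 0e XOR 72 = 7c
byte 5: (16 XOR 93) XOR 74 = 85 XOR 74 = f1
byte 6: (6e XOR d5) XOR 20 = bb XOR 20 = 9b
byte 7: (1f XOR 5b) XOR 74 = 44 XOR 74 = 30

30 a6 ff 72 7c f1 9b 30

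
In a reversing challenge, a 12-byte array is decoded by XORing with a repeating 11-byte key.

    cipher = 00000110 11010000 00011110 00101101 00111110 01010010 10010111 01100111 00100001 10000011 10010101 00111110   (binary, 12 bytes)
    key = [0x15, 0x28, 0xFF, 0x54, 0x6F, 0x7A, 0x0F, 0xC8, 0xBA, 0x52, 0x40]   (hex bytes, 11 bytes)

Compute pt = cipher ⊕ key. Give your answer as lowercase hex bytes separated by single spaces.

13 f8 e1 79 51 28 98 af 9b d1 d5 2b

The 11-byte key repeats, so the effective keystream is 15 28 ff 54 6f 7a 0f c8 ba 52 40 15.
byte 0: 06 xor 15 = 13
byte 1: d0 xor 28 = f8
byte 2: 1e xor ff = e1
byte 3: 2d xor 54 = 79
byte 4: 3e xor 6f = 51
byte 5: 52 xor 7a = 28
byte 6: 97 xor 0f = 98
byte 7: 67 xor c8 = af
byte 8: 21 xor ba = 9b
byte 9: 83 xor 52 = d1
byte 10: 95 xor 40 = d5
byte 11: 3e xor 15 = 2b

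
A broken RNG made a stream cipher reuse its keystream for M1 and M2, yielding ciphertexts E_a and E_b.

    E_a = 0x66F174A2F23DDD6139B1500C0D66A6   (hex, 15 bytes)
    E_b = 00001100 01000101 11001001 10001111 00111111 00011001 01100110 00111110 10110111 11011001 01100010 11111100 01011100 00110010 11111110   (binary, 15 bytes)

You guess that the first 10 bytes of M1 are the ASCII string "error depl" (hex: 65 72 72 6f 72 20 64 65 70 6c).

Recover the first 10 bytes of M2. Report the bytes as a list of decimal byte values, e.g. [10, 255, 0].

[15, 198, 207, 66, 191, 4, 223, 58, 254, 4]

First, E_a ⊕ E_b = (M1 ⊕ K) ⊕ (M2 ⊕ K) = M1 ⊕ M2, so the key drops out. Then M2 = (M1 ⊕ M2) ⊕ M1 over the first 10 bytes.
byte 0: (66 xor 0c) xor 65 = 6a xor 65 = 0f
byte 1: (f1 xor 45) xor 72 = b4 xor 72 = c6
byte 2: (74 xor c9) xor 72 = bd xor 72 = cf
byte 3: (a2 xor 8f) xor 6f = 2d xor 6f = 42
byte 4: (f2 xor 3f) xor 72 = cd xor 72 = bf
byte 5: (3d xor 19) xor 20 = 24 xor 20 = 04
byte 6: (dd xor 66) xor 64 = bb xor 64 = df
byte 7: (61 xor 3e) xor 65 = 5f xor 65 = 3a
byte 8: (39 xor b7) xor 70 = 8e xor 70 = fe
byte 9: (b1 xor d9) xor 6c = 68 xor 6c = 04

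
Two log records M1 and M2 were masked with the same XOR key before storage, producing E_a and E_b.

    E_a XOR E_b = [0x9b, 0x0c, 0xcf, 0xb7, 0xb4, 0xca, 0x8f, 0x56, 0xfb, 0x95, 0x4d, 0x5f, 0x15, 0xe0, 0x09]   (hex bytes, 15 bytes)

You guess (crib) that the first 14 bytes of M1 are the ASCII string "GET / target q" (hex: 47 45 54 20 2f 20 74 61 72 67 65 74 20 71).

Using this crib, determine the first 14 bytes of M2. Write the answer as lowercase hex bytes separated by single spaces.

Since E_a ⊕ E_b = M1 ⊕ M2, XORing with the guessed M1 bytes yields the corresponding M2 bytes: M2 = (E_a ⊕ E_b) ⊕ M1.
9b ^ 47 = dc
0c ^ 45 = 49
cf ^ 54 = 9b
b7 ^ 20 = 97
b4 ^ 2f = 9b
ca ^ 20 = ea
8f ^ 74 = fb
56 ^ 61 = 37
fb ^ 72 = 89
95 ^ 67 = f2
4d ^ 65 = 28
5f ^ 74 = 2b
15 ^ 20 = 35
e0 ^ 71 = 91

dc 49 9b 97 9b ea fb 37 89 f2 28 2b 35 91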